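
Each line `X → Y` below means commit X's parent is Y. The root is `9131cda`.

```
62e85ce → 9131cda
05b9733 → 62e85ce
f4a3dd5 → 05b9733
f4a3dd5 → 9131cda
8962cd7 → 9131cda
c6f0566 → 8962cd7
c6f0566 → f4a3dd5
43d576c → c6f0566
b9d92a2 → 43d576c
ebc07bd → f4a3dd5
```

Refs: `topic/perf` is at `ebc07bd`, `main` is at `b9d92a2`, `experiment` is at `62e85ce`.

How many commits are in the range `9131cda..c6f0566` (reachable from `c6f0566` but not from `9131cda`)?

5

Reachable from c6f0566: {05b9733, 62e85ce, 8962cd7, 9131cda, c6f0566, f4a3dd5}.
Reachable from 9131cda: {9131cda}.
In c6f0566's history but not 9131cda's: {05b9733, 62e85ce, 8962cd7, c6f0566, f4a3dd5} — 5 commits.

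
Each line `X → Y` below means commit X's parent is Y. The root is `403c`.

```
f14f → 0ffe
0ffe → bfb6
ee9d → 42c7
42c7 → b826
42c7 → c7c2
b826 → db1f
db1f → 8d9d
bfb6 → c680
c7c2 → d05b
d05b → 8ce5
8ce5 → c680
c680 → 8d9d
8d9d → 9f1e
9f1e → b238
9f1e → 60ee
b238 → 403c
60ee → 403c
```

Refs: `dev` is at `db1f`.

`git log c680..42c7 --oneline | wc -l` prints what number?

6

Reachable from 42c7: {403c, 42c7, 60ee, 8ce5, 8d9d, 9f1e, b238, b826, c680, c7c2, d05b, db1f}.
Reachable from c680: {403c, 60ee, 8d9d, 9f1e, b238, c680}.
In 42c7's history but not c680's: {42c7, 8ce5, b826, c7c2, d05b, db1f} — 6 commits.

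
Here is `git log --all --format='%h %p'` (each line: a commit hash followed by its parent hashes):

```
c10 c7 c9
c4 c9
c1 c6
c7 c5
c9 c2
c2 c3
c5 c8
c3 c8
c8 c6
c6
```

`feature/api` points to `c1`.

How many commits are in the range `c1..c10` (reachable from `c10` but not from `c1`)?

Reachable from c10: {c10, c2, c3, c5, c6, c7, c8, c9}.
Reachable from c1: {c1, c6}.
In c10's history but not c1's: {c10, c2, c3, c5, c7, c8, c9} — 7 commits.

7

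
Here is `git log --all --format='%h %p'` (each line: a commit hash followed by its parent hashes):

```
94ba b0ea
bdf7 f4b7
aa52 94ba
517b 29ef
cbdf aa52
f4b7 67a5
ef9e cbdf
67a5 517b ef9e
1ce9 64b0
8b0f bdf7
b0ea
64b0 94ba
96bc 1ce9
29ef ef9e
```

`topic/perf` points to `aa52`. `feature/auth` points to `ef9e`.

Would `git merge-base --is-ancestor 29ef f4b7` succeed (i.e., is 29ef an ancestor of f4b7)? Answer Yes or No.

Ancestors of f4b7 (commits reachable by following parents): {29ef, 517b, 67a5, 94ba, aa52, b0ea, cbdf, ef9e, f4b7}.
29ef is in that set, so it is an ancestor of f4b7.

Yes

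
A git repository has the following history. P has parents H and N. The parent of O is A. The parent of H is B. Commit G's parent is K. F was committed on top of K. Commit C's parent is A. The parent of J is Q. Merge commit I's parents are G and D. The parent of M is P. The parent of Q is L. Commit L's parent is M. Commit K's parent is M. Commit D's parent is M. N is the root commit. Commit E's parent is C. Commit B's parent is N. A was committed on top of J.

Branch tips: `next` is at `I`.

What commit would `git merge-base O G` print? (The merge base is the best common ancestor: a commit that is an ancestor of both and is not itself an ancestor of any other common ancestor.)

M

Ancestors of O: {A, B, H, J, L, M, N, O, P, Q}.
Ancestors of G: {B, G, H, K, M, N, P}.
Common ancestors: {B, H, M, N, P}.
Among these, M is not an ancestor of any other common ancestor — it is the merge base.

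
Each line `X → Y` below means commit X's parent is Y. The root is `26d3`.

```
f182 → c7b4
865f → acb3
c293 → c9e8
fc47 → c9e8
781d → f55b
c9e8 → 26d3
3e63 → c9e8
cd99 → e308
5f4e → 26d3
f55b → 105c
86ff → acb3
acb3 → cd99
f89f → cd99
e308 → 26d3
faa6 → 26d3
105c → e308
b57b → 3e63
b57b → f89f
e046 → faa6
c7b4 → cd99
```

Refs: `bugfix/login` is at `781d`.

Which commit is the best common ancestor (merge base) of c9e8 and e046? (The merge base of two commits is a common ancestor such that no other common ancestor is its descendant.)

26d3

Ancestors of c9e8: {26d3, c9e8}.
Ancestors of e046: {26d3, e046, faa6}.
Common ancestors: {26d3}.
The only common ancestor is 26d3, so it is the merge base.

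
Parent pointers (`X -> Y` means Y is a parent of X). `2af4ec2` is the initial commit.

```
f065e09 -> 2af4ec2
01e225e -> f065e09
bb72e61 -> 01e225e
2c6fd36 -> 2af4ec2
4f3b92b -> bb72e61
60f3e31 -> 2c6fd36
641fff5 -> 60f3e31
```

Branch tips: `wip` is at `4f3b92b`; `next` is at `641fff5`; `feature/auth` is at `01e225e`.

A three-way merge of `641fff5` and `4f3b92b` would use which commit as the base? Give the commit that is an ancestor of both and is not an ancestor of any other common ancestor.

2af4ec2

Ancestors of 641fff5: {2af4ec2, 2c6fd36, 60f3e31, 641fff5}.
Ancestors of 4f3b92b: {01e225e, 2af4ec2, 4f3b92b, bb72e61, f065e09}.
Common ancestors: {2af4ec2}.
The only common ancestor is 2af4ec2, so it is the merge base.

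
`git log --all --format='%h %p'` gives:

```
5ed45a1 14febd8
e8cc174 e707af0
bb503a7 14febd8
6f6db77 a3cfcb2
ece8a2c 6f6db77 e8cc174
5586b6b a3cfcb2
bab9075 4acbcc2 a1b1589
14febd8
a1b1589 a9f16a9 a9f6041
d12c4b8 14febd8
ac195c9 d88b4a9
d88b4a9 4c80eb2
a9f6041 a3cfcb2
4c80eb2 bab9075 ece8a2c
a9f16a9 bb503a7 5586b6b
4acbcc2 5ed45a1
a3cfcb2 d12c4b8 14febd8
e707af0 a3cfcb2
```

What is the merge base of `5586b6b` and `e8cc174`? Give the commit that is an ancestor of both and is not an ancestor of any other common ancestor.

a3cfcb2

Ancestors of 5586b6b: {14febd8, 5586b6b, a3cfcb2, d12c4b8}.
Ancestors of e8cc174: {14febd8, a3cfcb2, d12c4b8, e707af0, e8cc174}.
Common ancestors: {14febd8, a3cfcb2, d12c4b8}.
Among these, a3cfcb2 is not an ancestor of any other common ancestor — it is the merge base.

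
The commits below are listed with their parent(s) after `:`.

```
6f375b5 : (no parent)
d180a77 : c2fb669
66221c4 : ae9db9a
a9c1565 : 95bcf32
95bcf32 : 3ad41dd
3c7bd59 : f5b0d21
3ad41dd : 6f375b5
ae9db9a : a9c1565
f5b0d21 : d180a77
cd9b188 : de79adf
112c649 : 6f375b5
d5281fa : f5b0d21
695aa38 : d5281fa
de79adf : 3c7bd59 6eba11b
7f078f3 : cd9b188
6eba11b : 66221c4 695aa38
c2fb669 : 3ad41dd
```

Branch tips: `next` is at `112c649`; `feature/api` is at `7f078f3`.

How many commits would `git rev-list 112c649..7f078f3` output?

15

Reachable from 7f078f3: {3ad41dd, 3c7bd59, 66221c4, 695aa38, 6eba11b, 6f375b5, 7f078f3, 95bcf32, a9c1565, ae9db9a, c2fb669, cd9b188, d180a77, d5281fa, de79adf, f5b0d21}.
Reachable from 112c649: {112c649, 6f375b5}.
In 7f078f3's history but not 112c649's: {3ad41dd, 3c7bd59, 66221c4, 695aa38, 6eba11b, 7f078f3, 95bcf32, a9c1565, ae9db9a, c2fb669, cd9b188, d180a77, d5281fa, de79adf, f5b0d21} — 15 commits.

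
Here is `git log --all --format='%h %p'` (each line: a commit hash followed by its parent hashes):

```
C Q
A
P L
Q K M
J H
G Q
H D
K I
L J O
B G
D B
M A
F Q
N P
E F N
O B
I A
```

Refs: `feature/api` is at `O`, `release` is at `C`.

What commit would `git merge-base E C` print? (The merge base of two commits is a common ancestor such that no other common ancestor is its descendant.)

Q

Ancestors of E: {A, B, D, E, F, G, H, I, J, K, L, M, N, O, P, Q}.
Ancestors of C: {A, C, I, K, M, Q}.
Common ancestors: {A, I, K, M, Q}.
Among these, Q is not an ancestor of any other common ancestor — it is the merge base.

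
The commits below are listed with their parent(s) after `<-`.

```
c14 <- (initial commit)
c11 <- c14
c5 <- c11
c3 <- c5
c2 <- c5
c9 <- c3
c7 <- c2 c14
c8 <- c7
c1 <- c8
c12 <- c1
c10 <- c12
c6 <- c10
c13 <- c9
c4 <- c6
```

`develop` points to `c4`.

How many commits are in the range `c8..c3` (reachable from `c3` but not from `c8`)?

1

Reachable from c3: {c11, c14, c3, c5}.
Reachable from c8: {c11, c14, c2, c5, c7, c8}.
In c3's history but not c8's: {c3} — 1 commit.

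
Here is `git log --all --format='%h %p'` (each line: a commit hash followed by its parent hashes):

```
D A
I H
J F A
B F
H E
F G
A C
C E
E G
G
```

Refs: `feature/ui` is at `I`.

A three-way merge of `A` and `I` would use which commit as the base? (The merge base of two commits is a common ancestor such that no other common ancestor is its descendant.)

E

Ancestors of A: {A, C, E, G}.
Ancestors of I: {E, G, H, I}.
Common ancestors: {E, G}.
Among these, E is not an ancestor of any other common ancestor — it is the merge base.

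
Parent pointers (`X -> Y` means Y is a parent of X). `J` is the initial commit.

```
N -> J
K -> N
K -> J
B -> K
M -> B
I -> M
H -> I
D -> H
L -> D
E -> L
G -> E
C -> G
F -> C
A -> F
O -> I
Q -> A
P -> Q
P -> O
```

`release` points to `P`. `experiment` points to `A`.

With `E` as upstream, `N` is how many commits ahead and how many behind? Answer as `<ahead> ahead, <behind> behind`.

Reachable from N: {J, N}.
Reachable from E: {B, D, E, H, I, J, K, L, M, N}.
Only in N's history (ahead): {} — 0.
Only in E's history (behind): {B, D, E, H, I, K, L, M} — 8.

0 ahead, 8 behind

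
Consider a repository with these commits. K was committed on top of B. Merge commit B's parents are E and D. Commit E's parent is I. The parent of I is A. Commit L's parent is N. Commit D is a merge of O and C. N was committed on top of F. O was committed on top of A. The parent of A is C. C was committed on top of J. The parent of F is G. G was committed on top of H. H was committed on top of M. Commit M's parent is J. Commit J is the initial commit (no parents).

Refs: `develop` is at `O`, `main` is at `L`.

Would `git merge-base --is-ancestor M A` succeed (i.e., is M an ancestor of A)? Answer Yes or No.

No

Ancestors of A: {A, C, J}.
M is not in that set, so it is not an ancestor of A.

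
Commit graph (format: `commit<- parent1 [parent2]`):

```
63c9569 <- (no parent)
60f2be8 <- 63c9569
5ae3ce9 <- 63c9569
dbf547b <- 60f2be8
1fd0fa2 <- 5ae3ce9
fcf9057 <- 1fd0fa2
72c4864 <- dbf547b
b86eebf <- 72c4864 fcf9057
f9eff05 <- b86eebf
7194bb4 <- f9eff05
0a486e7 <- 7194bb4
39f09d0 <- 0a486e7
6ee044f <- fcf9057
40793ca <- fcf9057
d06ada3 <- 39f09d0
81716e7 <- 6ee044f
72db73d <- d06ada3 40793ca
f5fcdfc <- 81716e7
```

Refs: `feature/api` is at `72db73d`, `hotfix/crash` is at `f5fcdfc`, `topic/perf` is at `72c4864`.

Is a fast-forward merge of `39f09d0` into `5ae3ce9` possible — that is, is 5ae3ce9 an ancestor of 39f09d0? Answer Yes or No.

A fast-forward from 5ae3ce9 to 39f09d0 is possible iff 5ae3ce9 is an ancestor of 39f09d0.
Ancestors of 39f09d0: {0a486e7, 1fd0fa2, 39f09d0, 5ae3ce9, 60f2be8, 63c9569, 7194bb4, 72c4864, b86eebf, dbf547b, f9eff05, fcf9057}.
5ae3ce9 is among them, so fast-forward is possible.

Yes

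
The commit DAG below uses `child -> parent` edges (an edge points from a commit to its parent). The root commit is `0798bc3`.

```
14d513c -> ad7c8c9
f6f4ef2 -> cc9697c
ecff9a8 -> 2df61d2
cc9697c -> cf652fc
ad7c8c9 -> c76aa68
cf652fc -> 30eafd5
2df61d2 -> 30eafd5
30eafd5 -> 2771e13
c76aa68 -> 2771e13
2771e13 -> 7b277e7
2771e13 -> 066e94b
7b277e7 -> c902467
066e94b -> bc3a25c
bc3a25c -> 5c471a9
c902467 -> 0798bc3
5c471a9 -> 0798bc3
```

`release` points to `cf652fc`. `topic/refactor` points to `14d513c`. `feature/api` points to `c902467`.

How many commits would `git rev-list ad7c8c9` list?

9

Walking parent pointers from ad7c8c9: reachable set = {066e94b, 0798bc3, 2771e13, 5c471a9, 7b277e7, ad7c8c9, bc3a25c, c76aa68, c902467}.
That is 9 commits.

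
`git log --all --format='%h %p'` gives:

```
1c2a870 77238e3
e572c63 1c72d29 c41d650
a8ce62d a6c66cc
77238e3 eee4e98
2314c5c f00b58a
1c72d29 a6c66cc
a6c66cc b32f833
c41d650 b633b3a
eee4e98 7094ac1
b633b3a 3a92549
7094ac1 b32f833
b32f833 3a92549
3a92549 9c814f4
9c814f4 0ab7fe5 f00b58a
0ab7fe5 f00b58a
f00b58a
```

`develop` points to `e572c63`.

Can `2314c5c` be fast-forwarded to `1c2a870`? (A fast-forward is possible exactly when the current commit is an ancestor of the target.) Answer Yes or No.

No

A fast-forward from 2314c5c to 1c2a870 is possible iff 2314c5c is an ancestor of 1c2a870.
Ancestors of 1c2a870: {0ab7fe5, 1c2a870, 3a92549, 7094ac1, 77238e3, 9c814f4, b32f833, eee4e98, f00b58a}.
2314c5c is not among them, so fast-forward is not possible.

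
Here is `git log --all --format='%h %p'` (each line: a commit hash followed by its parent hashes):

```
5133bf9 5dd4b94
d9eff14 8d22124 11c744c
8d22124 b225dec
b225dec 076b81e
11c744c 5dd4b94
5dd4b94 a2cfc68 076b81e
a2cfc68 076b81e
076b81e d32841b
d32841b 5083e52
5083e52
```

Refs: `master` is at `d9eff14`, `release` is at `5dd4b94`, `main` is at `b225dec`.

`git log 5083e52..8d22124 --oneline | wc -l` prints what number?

4

Reachable from 8d22124: {076b81e, 5083e52, 8d22124, b225dec, d32841b}.
Reachable from 5083e52: {5083e52}.
In 8d22124's history but not 5083e52's: {076b81e, 8d22124, b225dec, d32841b} — 4 commits.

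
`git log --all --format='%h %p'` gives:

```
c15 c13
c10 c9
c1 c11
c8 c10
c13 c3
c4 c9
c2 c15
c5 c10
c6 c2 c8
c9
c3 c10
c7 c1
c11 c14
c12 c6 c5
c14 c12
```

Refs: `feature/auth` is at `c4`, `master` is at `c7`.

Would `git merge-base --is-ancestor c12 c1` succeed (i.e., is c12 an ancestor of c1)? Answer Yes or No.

Ancestors of c1 (commits reachable by following parents): {c1, c10, c11, c12, c13, c14, c15, c2, c3, c5, c6, c8, c9}.
c12 is in that set, so it is an ancestor of c1.

Yes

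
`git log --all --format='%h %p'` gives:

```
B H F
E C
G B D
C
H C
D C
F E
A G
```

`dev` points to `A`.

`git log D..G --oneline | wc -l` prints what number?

5

Reachable from G: {B, C, D, E, F, G, H}.
Reachable from D: {C, D}.
In G's history but not D's: {B, E, F, G, H} — 5 commits.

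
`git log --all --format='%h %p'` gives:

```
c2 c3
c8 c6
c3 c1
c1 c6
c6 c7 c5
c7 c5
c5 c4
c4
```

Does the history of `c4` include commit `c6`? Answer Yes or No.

Ancestors of c4: {c4}.
c6 is not in that set, so it is not an ancestor of c4.

No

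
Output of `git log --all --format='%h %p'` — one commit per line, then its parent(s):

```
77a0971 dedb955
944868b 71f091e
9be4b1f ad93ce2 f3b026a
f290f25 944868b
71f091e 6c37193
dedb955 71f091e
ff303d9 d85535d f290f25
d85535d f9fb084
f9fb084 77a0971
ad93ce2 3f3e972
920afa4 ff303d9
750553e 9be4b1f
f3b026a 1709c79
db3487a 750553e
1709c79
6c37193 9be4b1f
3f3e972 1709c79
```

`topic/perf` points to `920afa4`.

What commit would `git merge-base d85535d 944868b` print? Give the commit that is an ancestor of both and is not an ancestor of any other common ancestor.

Ancestors of d85535d: {1709c79, 3f3e972, 6c37193, 71f091e, 77a0971, 9be4b1f, ad93ce2, d85535d, dedb955, f3b026a, f9fb084}.
Ancestors of 944868b: {1709c79, 3f3e972, 6c37193, 71f091e, 944868b, 9be4b1f, ad93ce2, f3b026a}.
Common ancestors: {1709c79, 3f3e972, 6c37193, 71f091e, 9be4b1f, ad93ce2, f3b026a}.
Among these, 71f091e is not an ancestor of any other common ancestor — it is the merge base.

71f091e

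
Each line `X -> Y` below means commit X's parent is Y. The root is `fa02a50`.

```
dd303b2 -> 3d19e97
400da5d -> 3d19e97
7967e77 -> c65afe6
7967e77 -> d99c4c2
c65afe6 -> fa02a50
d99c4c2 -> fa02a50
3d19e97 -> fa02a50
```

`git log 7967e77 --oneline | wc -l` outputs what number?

4

Walking parent pointers from 7967e77: reachable set = {7967e77, c65afe6, d99c4c2, fa02a50}.
That is 4 commits.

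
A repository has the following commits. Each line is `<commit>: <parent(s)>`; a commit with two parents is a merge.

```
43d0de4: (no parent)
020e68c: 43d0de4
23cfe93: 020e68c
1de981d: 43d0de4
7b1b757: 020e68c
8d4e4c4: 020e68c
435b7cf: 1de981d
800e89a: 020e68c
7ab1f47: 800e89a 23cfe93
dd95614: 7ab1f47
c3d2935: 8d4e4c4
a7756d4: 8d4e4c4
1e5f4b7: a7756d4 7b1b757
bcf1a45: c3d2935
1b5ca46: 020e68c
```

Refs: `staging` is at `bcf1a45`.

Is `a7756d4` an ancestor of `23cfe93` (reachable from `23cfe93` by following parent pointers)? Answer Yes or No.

Ancestors of 23cfe93: {020e68c, 23cfe93, 43d0de4}.
a7756d4 is not in that set, so it is not an ancestor of 23cfe93.

No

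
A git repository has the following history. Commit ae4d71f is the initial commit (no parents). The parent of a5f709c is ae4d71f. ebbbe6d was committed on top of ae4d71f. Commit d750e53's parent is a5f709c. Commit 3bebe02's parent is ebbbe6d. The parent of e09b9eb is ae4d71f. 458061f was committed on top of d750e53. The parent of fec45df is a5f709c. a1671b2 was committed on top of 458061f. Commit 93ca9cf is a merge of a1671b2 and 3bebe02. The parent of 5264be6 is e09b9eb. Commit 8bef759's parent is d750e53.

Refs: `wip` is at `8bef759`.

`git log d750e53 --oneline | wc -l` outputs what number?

3

Walking parent pointers from d750e53: reachable set = {a5f709c, ae4d71f, d750e53}.
That is 3 commits.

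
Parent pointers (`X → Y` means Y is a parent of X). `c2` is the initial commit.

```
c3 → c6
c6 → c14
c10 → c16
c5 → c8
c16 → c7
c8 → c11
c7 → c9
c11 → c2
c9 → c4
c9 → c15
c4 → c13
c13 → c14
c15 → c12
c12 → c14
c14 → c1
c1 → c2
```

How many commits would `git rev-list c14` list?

3

Walking parent pointers from c14: reachable set = {c1, c14, c2}.
That is 3 commits.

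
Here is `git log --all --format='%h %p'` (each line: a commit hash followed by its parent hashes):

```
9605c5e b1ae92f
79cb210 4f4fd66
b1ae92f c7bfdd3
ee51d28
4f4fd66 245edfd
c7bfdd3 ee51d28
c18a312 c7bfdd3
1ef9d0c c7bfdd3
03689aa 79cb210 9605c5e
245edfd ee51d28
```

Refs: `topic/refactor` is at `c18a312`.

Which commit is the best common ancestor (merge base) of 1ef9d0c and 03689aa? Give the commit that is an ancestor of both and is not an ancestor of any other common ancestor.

c7bfdd3

Ancestors of 1ef9d0c: {1ef9d0c, c7bfdd3, ee51d28}.
Ancestors of 03689aa: {03689aa, 245edfd, 4f4fd66, 79cb210, 9605c5e, b1ae92f, c7bfdd3, ee51d28}.
Common ancestors: {c7bfdd3, ee51d28}.
Among these, c7bfdd3 is not an ancestor of any other common ancestor — it is the merge base.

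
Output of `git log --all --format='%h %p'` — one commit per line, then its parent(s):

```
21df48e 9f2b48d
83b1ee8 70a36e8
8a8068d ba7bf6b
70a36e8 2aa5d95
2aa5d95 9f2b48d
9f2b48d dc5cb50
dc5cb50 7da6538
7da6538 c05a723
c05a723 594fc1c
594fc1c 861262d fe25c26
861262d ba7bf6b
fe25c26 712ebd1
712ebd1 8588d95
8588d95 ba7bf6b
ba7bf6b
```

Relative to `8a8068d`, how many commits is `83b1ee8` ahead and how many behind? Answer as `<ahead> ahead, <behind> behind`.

12 ahead, 1 behind

Reachable from 83b1ee8: {2aa5d95, 594fc1c, 70a36e8, 712ebd1, 7da6538, 83b1ee8, 8588d95, 861262d, 9f2b48d, ba7bf6b, c05a723, dc5cb50, fe25c26}.
Reachable from 8a8068d: {8a8068d, ba7bf6b}.
Only in 83b1ee8's history (ahead): {2aa5d95, 594fc1c, 70a36e8, 712ebd1, 7da6538, 83b1ee8, 8588d95, 861262d, 9f2b48d, c05a723, dc5cb50, fe25c26} — 12.
Only in 8a8068d's history (behind): {8a8068d} — 1.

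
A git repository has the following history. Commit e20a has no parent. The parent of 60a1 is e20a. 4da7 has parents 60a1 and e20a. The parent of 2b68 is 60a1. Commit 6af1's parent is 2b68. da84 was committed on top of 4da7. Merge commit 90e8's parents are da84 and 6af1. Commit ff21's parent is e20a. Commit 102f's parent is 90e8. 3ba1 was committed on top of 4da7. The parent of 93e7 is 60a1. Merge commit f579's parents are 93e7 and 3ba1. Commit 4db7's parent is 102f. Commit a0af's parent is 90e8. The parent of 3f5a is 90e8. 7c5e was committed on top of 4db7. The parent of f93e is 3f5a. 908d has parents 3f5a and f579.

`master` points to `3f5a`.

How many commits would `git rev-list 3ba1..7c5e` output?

7

Reachable from 7c5e: {102f, 2b68, 4da7, 4db7, 60a1, 6af1, 7c5e, 90e8, da84, e20a}.
Reachable from 3ba1: {3ba1, 4da7, 60a1, e20a}.
In 7c5e's history but not 3ba1's: {102f, 2b68, 4db7, 6af1, 7c5e, 90e8, da84} — 7 commits.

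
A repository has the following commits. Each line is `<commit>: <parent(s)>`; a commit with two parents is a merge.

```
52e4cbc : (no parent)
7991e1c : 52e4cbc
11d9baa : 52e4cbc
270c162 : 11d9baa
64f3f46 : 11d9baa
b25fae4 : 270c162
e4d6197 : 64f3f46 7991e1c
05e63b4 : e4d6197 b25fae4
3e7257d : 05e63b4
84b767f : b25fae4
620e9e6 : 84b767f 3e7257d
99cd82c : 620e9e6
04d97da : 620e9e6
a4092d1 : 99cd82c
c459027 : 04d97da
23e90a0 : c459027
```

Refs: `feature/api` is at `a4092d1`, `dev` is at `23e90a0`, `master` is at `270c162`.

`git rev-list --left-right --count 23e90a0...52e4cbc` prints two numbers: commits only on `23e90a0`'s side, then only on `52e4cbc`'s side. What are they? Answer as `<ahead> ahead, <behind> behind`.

13 ahead, 0 behind

Reachable from 23e90a0: {04d97da, 05e63b4, 11d9baa, 23e90a0, 270c162, 3e7257d, 52e4cbc, 620e9e6, 64f3f46, 7991e1c, 84b767f, b25fae4, c459027, e4d6197}.
Reachable from 52e4cbc: {52e4cbc}.
Only in 23e90a0's history (ahead): {04d97da, 05e63b4, 11d9baa, 23e90a0, 270c162, 3e7257d, 620e9e6, 64f3f46, 7991e1c, 84b767f, b25fae4, c459027, e4d6197} — 13.
Only in 52e4cbc's history (behind): {} — 0.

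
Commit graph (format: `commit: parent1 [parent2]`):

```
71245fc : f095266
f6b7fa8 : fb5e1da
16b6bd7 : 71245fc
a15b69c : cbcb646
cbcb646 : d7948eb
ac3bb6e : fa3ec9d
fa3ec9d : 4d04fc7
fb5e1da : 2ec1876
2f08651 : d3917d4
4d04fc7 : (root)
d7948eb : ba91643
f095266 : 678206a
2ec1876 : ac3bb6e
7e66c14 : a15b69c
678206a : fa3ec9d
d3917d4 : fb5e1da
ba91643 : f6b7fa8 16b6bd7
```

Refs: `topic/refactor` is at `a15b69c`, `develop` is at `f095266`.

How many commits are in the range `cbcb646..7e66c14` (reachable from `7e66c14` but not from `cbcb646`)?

2

Reachable from 7e66c14: {16b6bd7, 2ec1876, 4d04fc7, 678206a, 71245fc, 7e66c14, a15b69c, ac3bb6e, ba91643, cbcb646, d7948eb, f095266, f6b7fa8, fa3ec9d, fb5e1da}.
Reachable from cbcb646: {16b6bd7, 2ec1876, 4d04fc7, 678206a, 71245fc, ac3bb6e, ba91643, cbcb646, d7948eb, f095266, f6b7fa8, fa3ec9d, fb5e1da}.
In 7e66c14's history but not cbcb646's: {7e66c14, a15b69c} — 2 commits.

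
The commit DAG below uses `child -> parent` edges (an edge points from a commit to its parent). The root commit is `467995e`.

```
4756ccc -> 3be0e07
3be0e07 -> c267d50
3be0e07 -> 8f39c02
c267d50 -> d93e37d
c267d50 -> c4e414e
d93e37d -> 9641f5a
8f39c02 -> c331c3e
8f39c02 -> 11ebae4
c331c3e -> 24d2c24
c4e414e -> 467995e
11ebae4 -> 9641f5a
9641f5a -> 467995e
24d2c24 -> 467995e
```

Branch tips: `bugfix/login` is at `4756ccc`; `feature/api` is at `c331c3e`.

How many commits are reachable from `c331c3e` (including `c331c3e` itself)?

Walking parent pointers from c331c3e: reachable set = {24d2c24, 467995e, c331c3e}.
That is 3 commits.

3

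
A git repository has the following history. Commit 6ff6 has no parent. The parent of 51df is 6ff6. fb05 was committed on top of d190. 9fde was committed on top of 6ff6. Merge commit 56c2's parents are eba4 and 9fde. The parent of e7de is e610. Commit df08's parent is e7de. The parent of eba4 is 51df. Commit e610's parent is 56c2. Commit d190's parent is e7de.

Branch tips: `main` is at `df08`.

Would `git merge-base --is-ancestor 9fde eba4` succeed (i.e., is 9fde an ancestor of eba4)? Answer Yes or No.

No

Ancestors of eba4: {51df, 6ff6, eba4}.
9fde is not in that set, so it is not an ancestor of eba4.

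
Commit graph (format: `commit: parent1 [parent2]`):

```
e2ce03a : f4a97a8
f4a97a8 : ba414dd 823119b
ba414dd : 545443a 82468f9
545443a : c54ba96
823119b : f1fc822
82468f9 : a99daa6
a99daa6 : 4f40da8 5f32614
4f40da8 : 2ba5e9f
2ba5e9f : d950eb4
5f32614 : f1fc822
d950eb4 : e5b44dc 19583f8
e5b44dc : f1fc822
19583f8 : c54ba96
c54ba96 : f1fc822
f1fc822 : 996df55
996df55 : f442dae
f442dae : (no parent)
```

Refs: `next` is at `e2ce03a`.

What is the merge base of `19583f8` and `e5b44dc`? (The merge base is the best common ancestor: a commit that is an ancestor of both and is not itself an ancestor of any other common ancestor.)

f1fc822

Ancestors of 19583f8: {19583f8, 996df55, c54ba96, f1fc822, f442dae}.
Ancestors of e5b44dc: {996df55, e5b44dc, f1fc822, f442dae}.
Common ancestors: {996df55, f1fc822, f442dae}.
Among these, f1fc822 is not an ancestor of any other common ancestor — it is the merge base.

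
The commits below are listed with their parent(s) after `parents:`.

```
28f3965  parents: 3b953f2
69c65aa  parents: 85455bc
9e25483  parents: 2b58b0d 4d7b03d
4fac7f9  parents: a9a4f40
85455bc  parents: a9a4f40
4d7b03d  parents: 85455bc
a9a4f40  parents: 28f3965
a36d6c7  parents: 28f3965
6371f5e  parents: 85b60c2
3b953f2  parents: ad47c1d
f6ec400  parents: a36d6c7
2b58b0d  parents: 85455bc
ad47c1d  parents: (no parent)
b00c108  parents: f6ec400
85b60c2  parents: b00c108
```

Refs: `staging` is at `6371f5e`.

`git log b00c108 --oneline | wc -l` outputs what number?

6

Walking parent pointers from b00c108: reachable set = {28f3965, 3b953f2, a36d6c7, ad47c1d, b00c108, f6ec400}.
That is 6 commits.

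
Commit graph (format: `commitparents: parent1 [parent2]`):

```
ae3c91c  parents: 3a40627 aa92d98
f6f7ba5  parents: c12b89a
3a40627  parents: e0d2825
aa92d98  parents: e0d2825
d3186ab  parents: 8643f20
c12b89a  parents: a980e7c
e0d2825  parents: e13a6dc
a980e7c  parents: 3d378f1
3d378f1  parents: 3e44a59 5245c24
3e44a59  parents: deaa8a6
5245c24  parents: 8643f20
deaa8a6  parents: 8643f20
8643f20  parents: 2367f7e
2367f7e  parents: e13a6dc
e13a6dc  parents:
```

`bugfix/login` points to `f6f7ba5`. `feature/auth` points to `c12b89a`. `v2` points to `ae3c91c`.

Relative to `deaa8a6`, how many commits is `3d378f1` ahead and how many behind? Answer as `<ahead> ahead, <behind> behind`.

3 ahead, 0 behind

Reachable from 3d378f1: {2367f7e, 3d378f1, 3e44a59, 5245c24, 8643f20, deaa8a6, e13a6dc}.
Reachable from deaa8a6: {2367f7e, 8643f20, deaa8a6, e13a6dc}.
Only in 3d378f1's history (ahead): {3d378f1, 3e44a59, 5245c24} — 3.
Only in deaa8a6's history (behind): {} — 0.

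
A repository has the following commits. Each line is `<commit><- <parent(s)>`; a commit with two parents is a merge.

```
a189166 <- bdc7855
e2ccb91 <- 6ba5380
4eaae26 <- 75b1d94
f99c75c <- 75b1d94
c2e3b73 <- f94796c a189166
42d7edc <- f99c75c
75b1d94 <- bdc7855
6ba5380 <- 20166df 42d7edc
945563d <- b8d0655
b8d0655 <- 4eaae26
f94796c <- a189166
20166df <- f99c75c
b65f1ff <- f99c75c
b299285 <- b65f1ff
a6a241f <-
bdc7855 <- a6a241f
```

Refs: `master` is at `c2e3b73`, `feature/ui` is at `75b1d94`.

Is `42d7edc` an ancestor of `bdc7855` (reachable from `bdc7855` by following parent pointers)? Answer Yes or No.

No

Ancestors of bdc7855: {a6a241f, bdc7855}.
42d7edc is not in that set, so it is not an ancestor of bdc7855.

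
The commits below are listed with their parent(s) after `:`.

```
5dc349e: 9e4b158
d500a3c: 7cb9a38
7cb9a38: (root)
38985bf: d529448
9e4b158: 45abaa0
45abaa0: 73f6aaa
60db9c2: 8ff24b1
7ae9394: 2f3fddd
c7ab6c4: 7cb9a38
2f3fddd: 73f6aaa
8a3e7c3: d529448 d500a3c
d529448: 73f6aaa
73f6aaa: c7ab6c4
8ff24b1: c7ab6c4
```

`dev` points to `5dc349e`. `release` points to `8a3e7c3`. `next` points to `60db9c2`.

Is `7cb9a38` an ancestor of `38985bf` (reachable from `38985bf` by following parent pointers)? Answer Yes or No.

Ancestors of 38985bf (commits reachable by following parents): {38985bf, 73f6aaa, 7cb9a38, c7ab6c4, d529448}.
7cb9a38 is in that set, so it is an ancestor of 38985bf.

Yes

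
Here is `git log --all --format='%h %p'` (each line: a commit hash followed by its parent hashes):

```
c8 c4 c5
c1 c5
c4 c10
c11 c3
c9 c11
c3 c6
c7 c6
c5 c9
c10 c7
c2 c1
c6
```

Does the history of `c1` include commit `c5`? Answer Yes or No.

Ancestors of c1 (commits reachable by following parents): {c1, c11, c3, c5, c6, c9}.
c5 is in that set, so it is an ancestor of c1.

Yes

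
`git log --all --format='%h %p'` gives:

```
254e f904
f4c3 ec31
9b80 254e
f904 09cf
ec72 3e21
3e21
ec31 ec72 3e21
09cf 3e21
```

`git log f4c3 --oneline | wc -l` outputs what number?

Walking parent pointers from f4c3: reachable set = {3e21, ec31, ec72, f4c3}.
That is 4 commits.

4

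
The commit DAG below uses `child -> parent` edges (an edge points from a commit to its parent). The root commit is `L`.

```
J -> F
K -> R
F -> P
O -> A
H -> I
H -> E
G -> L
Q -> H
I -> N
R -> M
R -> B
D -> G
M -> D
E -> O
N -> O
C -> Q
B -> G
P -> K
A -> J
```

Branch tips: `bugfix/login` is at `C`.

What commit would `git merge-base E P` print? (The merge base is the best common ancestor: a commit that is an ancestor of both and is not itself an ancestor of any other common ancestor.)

P

Ancestors of E: {A, B, D, E, F, G, J, K, L, M, O, P, R}.
Ancestors of P: {B, D, G, K, L, M, P, R}.
Common ancestors: {B, D, G, K, L, M, P, R}.
Among these, P is not an ancestor of any other common ancestor — it is the merge base.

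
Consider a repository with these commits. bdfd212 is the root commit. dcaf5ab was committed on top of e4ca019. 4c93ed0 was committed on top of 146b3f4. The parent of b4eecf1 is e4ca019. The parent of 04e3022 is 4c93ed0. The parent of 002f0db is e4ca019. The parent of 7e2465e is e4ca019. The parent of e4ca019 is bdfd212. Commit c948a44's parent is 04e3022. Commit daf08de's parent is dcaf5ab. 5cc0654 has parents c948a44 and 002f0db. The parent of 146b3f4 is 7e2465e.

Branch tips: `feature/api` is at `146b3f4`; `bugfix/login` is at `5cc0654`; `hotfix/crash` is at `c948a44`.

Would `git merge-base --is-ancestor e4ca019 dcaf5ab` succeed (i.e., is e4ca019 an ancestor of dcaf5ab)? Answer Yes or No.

Ancestors of dcaf5ab (commits reachable by following parents): {bdfd212, dcaf5ab, e4ca019}.
e4ca019 is in that set, so it is an ancestor of dcaf5ab.

Yes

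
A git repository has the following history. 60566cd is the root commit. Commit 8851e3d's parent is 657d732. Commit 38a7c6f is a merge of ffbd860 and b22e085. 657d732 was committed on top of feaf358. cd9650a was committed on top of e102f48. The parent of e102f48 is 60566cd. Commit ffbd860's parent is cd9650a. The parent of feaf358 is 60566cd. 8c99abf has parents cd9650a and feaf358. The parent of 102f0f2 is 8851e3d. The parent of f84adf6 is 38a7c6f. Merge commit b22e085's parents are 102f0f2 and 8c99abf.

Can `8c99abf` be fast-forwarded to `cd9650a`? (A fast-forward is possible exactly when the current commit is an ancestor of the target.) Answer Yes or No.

A fast-forward from 8c99abf to cd9650a is possible iff 8c99abf is an ancestor of cd9650a.
Ancestors of cd9650a: {60566cd, cd9650a, e102f48}.
8c99abf is not among them, so fast-forward is not possible.

No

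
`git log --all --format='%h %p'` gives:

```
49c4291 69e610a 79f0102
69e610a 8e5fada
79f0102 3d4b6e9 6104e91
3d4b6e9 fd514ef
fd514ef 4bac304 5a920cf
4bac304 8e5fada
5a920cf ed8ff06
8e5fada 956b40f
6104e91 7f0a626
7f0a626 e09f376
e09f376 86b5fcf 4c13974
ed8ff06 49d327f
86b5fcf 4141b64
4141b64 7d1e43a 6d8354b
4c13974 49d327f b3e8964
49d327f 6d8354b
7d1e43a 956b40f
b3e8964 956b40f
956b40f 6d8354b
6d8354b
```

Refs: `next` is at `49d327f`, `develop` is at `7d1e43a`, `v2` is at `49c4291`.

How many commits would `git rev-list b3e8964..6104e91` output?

Reachable from 6104e91: {4141b64, 49d327f, 4c13974, 6104e91, 6d8354b, 7d1e43a, 7f0a626, 86b5fcf, 956b40f, b3e8964, e09f376}.
Reachable from b3e8964: {6d8354b, 956b40f, b3e8964}.
In 6104e91's history but not b3e8964's: {4141b64, 49d327f, 4c13974, 6104e91, 7d1e43a, 7f0a626, 86b5fcf, e09f376} — 8 commits.

8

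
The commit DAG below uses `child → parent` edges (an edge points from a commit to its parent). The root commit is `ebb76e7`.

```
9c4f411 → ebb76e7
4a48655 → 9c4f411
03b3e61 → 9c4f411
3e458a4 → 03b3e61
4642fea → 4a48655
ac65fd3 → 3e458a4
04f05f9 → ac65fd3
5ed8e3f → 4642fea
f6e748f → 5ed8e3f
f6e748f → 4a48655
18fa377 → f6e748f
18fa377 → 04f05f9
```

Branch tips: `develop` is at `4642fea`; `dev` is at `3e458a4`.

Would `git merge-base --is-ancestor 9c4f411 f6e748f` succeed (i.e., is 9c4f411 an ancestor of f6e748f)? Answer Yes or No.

Yes

Ancestors of f6e748f (commits reachable by following parents): {4642fea, 4a48655, 5ed8e3f, 9c4f411, ebb76e7, f6e748f}.
9c4f411 is in that set, so it is an ancestor of f6e748f.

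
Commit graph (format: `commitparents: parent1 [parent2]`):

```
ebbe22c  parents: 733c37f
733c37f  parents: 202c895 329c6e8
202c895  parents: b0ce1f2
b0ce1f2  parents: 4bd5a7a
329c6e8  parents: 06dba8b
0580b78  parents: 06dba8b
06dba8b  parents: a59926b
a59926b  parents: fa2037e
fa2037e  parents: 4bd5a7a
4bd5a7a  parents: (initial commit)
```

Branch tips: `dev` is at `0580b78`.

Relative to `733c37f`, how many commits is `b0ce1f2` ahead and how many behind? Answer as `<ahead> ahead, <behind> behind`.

Reachable from b0ce1f2: {4bd5a7a, b0ce1f2}.
Reachable from 733c37f: {06dba8b, 202c895, 329c6e8, 4bd5a7a, 733c37f, a59926b, b0ce1f2, fa2037e}.
Only in b0ce1f2's history (ahead): {} — 0.
Only in 733c37f's history (behind): {06dba8b, 202c895, 329c6e8, 733c37f, a59926b, fa2037e} — 6.

0 ahead, 6 behind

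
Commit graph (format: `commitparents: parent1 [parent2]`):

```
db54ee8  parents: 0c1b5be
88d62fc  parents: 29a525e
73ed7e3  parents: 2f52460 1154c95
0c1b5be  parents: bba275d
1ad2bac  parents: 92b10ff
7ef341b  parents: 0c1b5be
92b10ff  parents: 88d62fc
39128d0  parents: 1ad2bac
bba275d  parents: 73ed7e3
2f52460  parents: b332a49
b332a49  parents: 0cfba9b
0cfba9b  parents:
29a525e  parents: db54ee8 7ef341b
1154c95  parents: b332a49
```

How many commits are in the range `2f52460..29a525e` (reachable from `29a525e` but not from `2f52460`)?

Reachable from 29a525e: {0c1b5be, 0cfba9b, 1154c95, 29a525e, 2f52460, 73ed7e3, 7ef341b, b332a49, bba275d, db54ee8}.
Reachable from 2f52460: {0cfba9b, 2f52460, b332a49}.
In 29a525e's history but not 2f52460's: {0c1b5be, 1154c95, 29a525e, 73ed7e3, 7ef341b, bba275d, db54ee8} — 7 commits.

7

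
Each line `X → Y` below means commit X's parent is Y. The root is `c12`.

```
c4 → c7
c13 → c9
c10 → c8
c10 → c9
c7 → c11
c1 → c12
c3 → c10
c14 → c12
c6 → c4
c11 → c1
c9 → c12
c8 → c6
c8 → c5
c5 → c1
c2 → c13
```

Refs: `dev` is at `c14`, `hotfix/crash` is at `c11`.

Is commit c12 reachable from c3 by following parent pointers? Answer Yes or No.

Ancestors of c3 (commits reachable by following parents): {c1, c10, c11, c12, c3, c4, c5, c6, c7, c8, c9}.
c12 is in that set, so it is an ancestor of c3.

Yes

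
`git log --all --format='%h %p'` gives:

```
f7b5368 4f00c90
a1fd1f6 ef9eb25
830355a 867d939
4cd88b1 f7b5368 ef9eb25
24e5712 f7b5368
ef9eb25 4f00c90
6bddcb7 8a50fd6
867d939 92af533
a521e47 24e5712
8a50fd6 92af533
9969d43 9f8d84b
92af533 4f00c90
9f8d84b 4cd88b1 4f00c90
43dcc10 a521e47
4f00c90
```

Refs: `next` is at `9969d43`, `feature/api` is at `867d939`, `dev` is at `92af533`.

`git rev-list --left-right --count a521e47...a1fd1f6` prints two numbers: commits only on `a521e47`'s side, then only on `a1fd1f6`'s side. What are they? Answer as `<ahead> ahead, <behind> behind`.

3 ahead, 2 behind

Reachable from a521e47: {24e5712, 4f00c90, a521e47, f7b5368}.
Reachable from a1fd1f6: {4f00c90, a1fd1f6, ef9eb25}.
Only in a521e47's history (ahead): {24e5712, a521e47, f7b5368} — 3.
Only in a1fd1f6's history (behind): {a1fd1f6, ef9eb25} — 2.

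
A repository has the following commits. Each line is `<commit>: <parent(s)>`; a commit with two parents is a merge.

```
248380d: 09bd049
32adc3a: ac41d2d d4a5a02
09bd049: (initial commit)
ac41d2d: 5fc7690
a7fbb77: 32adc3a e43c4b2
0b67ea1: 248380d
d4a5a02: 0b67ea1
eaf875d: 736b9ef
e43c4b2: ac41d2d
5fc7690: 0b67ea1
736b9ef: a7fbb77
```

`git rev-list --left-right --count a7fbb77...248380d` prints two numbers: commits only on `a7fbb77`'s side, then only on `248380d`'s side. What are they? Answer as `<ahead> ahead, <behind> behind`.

7 ahead, 0 behind

Reachable from a7fbb77: {09bd049, 0b67ea1, 248380d, 32adc3a, 5fc7690, a7fbb77, ac41d2d, d4a5a02, e43c4b2}.
Reachable from 248380d: {09bd049, 248380d}.
Only in a7fbb77's history (ahead): {0b67ea1, 32adc3a, 5fc7690, a7fbb77, ac41d2d, d4a5a02, e43c4b2} — 7.
Only in 248380d's history (behind): {} — 0.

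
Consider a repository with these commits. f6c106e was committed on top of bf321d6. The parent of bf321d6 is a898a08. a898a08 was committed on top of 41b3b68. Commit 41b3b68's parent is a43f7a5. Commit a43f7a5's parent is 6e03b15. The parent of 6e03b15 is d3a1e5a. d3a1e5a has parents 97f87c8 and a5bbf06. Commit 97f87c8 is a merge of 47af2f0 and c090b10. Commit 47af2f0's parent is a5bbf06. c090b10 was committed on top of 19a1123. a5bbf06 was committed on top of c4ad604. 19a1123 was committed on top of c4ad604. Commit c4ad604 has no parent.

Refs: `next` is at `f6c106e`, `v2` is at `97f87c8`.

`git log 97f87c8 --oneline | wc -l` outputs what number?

6

Walking parent pointers from 97f87c8: reachable set = {19a1123, 47af2f0, 97f87c8, a5bbf06, c090b10, c4ad604}.
That is 6 commits.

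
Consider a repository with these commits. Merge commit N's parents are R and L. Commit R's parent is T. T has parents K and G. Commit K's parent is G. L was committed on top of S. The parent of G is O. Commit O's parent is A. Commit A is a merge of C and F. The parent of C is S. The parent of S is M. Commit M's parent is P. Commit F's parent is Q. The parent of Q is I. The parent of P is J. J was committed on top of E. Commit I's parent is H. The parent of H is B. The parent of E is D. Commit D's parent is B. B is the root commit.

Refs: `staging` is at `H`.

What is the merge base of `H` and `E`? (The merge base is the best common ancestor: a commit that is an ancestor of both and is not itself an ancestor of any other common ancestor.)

Ancestors of H: {B, H}.
Ancestors of E: {B, D, E}.
Common ancestors: {B}.
The only common ancestor is B, so it is the merge base.

B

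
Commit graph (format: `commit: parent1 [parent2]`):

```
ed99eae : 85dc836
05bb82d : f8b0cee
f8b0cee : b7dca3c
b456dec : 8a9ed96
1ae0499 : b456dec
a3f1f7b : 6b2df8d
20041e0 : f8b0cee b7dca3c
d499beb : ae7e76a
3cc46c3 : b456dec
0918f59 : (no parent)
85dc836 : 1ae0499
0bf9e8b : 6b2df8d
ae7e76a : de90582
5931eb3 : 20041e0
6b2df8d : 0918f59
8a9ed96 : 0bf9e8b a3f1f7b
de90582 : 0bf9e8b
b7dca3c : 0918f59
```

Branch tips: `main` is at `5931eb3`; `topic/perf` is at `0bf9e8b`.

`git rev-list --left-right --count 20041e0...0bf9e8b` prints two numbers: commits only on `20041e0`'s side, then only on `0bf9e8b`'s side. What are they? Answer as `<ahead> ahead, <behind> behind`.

Reachable from 20041e0: {0918f59, 20041e0, b7dca3c, f8b0cee}.
Reachable from 0bf9e8b: {0918f59, 0bf9e8b, 6b2df8d}.
Only in 20041e0's history (ahead): {20041e0, b7dca3c, f8b0cee} — 3.
Only in 0bf9e8b's history (behind): {0bf9e8b, 6b2df8d} — 2.

3 ahead, 2 behind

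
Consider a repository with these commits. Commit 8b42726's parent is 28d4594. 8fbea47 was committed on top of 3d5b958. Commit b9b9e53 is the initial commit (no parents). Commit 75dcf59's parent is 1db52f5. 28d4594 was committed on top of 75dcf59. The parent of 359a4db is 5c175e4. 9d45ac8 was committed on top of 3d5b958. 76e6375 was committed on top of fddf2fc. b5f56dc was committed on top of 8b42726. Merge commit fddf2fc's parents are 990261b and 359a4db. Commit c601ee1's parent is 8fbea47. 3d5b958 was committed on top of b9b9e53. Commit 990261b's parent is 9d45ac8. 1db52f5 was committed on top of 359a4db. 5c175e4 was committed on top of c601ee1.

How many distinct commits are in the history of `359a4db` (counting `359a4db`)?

6

Walking parent pointers from 359a4db: reachable set = {359a4db, 3d5b958, 5c175e4, 8fbea47, b9b9e53, c601ee1}.
That is 6 commits.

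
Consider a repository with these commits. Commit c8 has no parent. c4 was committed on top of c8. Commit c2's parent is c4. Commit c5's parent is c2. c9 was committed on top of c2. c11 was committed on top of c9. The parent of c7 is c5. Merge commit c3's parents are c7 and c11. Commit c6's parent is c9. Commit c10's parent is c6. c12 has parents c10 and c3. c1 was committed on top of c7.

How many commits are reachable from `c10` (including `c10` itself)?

6

Walking parent pointers from c10: reachable set = {c10, c2, c4, c6, c8, c9}.
That is 6 commits.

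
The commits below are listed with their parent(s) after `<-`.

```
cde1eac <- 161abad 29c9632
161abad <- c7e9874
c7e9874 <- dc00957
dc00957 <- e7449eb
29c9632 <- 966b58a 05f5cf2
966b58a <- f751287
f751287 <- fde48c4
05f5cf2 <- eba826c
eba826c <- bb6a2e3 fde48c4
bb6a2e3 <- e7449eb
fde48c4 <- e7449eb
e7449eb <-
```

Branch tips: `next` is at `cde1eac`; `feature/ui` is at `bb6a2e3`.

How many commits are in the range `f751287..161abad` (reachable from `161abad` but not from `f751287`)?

3

Reachable from 161abad: {161abad, c7e9874, dc00957, e7449eb}.
Reachable from f751287: {e7449eb, f751287, fde48c4}.
In 161abad's history but not f751287's: {161abad, c7e9874, dc00957} — 3 commits.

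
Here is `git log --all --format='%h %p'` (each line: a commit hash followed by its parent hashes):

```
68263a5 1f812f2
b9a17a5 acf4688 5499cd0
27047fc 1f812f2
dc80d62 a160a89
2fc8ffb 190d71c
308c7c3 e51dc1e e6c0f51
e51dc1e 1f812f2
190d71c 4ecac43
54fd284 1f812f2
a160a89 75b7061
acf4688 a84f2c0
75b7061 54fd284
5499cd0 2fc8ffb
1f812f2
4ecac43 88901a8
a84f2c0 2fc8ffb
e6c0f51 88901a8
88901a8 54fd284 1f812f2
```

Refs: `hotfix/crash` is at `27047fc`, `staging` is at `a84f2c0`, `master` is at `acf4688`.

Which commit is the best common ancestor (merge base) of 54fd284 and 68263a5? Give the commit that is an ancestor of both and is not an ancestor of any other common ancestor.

1f812f2

Ancestors of 54fd284: {1f812f2, 54fd284}.
Ancestors of 68263a5: {1f812f2, 68263a5}.
Common ancestors: {1f812f2}.
The only common ancestor is 1f812f2, so it is the merge base.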